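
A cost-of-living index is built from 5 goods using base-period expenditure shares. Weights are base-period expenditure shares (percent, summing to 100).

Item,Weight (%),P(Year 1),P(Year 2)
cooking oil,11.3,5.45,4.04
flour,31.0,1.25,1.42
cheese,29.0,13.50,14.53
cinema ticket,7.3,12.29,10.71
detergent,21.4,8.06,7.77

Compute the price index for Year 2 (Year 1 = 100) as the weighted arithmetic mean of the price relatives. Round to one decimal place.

101.8

cooking oil: 11.3 × (4.04/5.45) = 11.3 × 0.741284 = 8.3765
flour: 31.0 × (1.42/1.25) = 31.0 × 1.136000 = 35.2160
cheese: 29.0 × (14.53/13.50) = 29.0 × 1.076296 = 31.2126
cinema ticket: 7.3 × (10.71/12.29) = 7.3 × 0.871440 = 6.3615
detergent: 21.4 × (7.77/8.06) = 21.4 × 0.964020 = 20.6300
Index = Σ wᵢ·(p₁ᵢ/p₀ᵢ) = 8.3765 + 35.2160 + 31.2126 + 6.3615 + 20.6300 = 101.7966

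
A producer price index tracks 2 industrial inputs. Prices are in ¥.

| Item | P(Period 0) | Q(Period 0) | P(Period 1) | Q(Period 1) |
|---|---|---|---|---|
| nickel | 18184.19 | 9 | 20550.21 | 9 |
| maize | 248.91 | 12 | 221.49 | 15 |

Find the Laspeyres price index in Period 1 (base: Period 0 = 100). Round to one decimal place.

Laspeyres price index uses base-period quantities as weights.
ΣP(Period 1)·Q(Period 0) = 20550.21×9 + 221.49×12 = 184951.89 + 2657.88 = 187609.77
ΣP(Period 0)·Q(Period 0) = 18184.19×9 + 248.91×12 = 163657.71 + 2986.92 = 166644.63
Index = 187609.77 / 166644.63 × 100 = 112.5807

112.6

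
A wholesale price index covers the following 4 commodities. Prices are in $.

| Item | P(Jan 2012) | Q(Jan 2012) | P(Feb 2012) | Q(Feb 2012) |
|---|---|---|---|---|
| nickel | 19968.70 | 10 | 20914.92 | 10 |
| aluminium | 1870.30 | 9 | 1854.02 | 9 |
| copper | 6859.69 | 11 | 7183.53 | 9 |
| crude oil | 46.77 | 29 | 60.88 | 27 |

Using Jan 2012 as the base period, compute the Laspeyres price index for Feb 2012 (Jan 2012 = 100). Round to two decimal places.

104.53

Laspeyres price index uses base-period quantities as weights.
ΣP(Feb 2012)·Q(Jan 2012) = 20914.92×10 + 1854.02×9 + 7183.53×11 + 60.88×29 = 209149.2 + 16686.18 + 79018.83 + 1765.52 = 306619.73
ΣP(Jan 2012)·Q(Jan 2012) = 19968.70×10 + 1870.30×9 + 6859.69×11 + 46.77×29 = 199687 + 16832.7 + 75456.59 + 1356.33 = 293332.62
Index = 306619.73 / 293332.62 × 100 = 104.5297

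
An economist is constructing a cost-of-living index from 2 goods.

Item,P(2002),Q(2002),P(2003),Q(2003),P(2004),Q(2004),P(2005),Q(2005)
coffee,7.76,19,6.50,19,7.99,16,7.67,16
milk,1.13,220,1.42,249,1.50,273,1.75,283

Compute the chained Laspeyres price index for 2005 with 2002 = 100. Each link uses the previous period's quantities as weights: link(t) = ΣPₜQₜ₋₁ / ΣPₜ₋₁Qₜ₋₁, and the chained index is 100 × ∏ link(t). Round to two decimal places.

135.43

Link 2002→2003:
ΣP(2003)Q(2002) = 6.50×19 + 1.42×220 = 123.5 + 312.4 = 435.9
ΣP(2002)Q(2002) = 7.76×19 + 1.13×220 = 147.44 + 248.6 = 396.04
link = 435.9/396.04 = 1.100646
Link 2003→2004:
ΣP(2004)Q(2003) = 7.99×19 + 1.50×249 = 151.81 + 373.5 = 525.31
ΣP(2003)Q(2003) = 6.50×19 + 1.42×249 = 123.5 + 353.58 = 477.08
link = 525.31/477.08 = 1.101094
Link 2004→2005:
ΣP(2005)Q(2004) = 7.67×16 + 1.75×273 = 122.72 + 477.75 = 600.47
ΣP(2004)Q(2004) = 7.99×16 + 1.50×273 = 127.84 + 409.5 = 537.34
link = 600.47/537.34 = 1.117486
Chained index = 100 × 1.100646 × 1.101094 × 1.117486 = 135.4299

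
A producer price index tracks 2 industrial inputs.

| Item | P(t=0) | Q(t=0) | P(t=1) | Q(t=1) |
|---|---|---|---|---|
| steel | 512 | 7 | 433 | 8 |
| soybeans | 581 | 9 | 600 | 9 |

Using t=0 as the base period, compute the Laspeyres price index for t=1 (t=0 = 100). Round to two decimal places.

95.67

Laspeyres price index uses base-period quantities as weights.
ΣP(t=1)·Q(t=0) = 433×7 + 600×9 = 3031 + 5400 = 8431
ΣP(t=0)·Q(t=0) = 512×7 + 581×9 = 3584 + 5229 = 8813
Index = 8431 / 8813 × 100 = 95.6655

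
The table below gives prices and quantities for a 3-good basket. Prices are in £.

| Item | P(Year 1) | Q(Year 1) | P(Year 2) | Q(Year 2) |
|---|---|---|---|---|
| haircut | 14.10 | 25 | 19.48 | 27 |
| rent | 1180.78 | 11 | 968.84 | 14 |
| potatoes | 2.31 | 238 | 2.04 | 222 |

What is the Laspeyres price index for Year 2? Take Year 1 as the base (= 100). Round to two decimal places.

83.72

Laspeyres price index uses base-period quantities as weights.
ΣP(Year 2)·Q(Year 1) = 19.48×25 + 968.84×11 + 2.04×238 = 487 + 10657.24 + 485.52 = 11629.76
ΣP(Year 1)·Q(Year 1) = 14.10×25 + 1180.78×11 + 2.31×238 = 352.5 + 12988.58 + 549.78 = 13890.86
Index = 11629.76 / 13890.86 × 100 = 83.7224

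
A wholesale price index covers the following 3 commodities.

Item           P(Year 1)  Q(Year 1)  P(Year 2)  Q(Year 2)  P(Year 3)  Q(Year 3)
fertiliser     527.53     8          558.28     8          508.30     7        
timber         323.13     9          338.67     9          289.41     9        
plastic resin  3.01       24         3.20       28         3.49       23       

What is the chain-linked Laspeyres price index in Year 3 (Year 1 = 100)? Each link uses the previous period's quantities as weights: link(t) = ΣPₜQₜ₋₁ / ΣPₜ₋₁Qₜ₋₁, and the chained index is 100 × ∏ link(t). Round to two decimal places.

93.84

Link Year 1→Year 2:
ΣP(Year 2)Q(Year 1) = 558.28×8 + 338.67×9 + 3.20×24 = 4466.24 + 3048.03 + 76.8 = 7591.07
ΣP(Year 1)Q(Year 1) = 527.53×8 + 323.13×9 + 3.01×24 = 4220.24 + 2908.17 + 72.24 = 7200.65
link = 7591.07/7200.65 = 1.054220
Link Year 2→Year 3:
ΣP(Year 3)Q(Year 2) = 508.30×8 + 289.41×9 + 3.49×28 = 4066.4 + 2604.69 + 97.72 = 6768.81
ΣP(Year 2)Q(Year 2) = 558.28×8 + 338.67×9 + 3.20×28 = 4466.24 + 3048.03 + 89.6 = 7603.87
link = 6768.81/7603.87 = 0.890180
Chained index = 100 × 1.054220 × 0.890180 = 93.8445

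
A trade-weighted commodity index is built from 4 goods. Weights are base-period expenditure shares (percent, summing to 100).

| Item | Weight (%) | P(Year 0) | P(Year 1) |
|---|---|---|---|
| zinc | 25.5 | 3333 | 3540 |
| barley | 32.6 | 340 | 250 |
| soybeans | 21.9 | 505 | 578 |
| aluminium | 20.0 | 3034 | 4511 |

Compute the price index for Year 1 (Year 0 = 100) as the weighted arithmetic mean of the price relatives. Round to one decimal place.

105.9

zinc: 25.5 × (3540/3333) = 25.5 × 1.062106 = 27.0837
barley: 32.6 × (250/340) = 32.6 × 0.735294 = 23.9706
soybeans: 21.9 × (578/505) = 21.9 × 1.144554 = 25.0657
aluminium: 20.0 × (4511/3034) = 20.0 × 1.486816 = 29.7363
Index = Σ wᵢ·(p₁ᵢ/p₀ᵢ) = 27.0837 + 23.9706 + 25.0657 + 29.7363 = 105.8564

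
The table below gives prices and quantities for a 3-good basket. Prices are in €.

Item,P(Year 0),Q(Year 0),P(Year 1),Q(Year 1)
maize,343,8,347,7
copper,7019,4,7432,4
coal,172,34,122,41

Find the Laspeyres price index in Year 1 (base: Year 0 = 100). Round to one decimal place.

100.0

Laspeyres price index uses base-period quantities as weights.
ΣP(Year 1)·Q(Year 0) = 347×8 + 7432×4 + 122×34 = 2776 + 29728 + 4148 = 36652
ΣP(Year 0)·Q(Year 0) = 343×8 + 7019×4 + 172×34 = 2744 + 28076 + 5848 = 36668
Index = 36652 / 36668 × 100 = 99.9564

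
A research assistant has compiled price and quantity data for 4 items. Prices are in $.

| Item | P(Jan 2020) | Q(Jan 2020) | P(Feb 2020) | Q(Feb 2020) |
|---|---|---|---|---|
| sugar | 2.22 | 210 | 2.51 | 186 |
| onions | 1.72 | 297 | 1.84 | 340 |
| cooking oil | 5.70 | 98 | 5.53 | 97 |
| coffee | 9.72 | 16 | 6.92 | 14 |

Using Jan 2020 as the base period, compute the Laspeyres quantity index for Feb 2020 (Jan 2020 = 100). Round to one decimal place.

99.7

Laspeyres quantity index uses base-period prices as weights.
ΣP(Jan 2020)·Q(Feb 2020) = 2.22×186 + 1.72×340 + 5.70×97 + 9.72×14 = 412.92 + 584.8 + 552.9 + 136.08 = 1686.7
ΣP(Jan 2020)·Q(Jan 2020) = 2.22×210 + 1.72×297 + 5.70×98 + 9.72×16 = 466.2 + 510.84 + 558.6 + 155.52 = 1691.16
Index = 1686.7 / 1691.16 × 100 = 99.7363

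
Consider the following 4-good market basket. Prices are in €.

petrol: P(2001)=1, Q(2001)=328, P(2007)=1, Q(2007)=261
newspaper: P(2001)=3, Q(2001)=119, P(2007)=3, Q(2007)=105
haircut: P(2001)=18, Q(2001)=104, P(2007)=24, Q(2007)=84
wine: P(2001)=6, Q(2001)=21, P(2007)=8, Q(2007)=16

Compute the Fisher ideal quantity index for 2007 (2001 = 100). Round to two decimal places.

81.31

Laspeyres component (base-period weights):
ΣP(2001)Q(2007) = 1×261 + 3×105 + 18×84 + 6×16 = 261 + 315 + 1512 + 96 = 2184
ΣP(2001)Q(2001) = 1×328 + 3×119 + 18×104 + 6×21 = 328 + 357 + 1872 + 126 = 2683
L = 2184 / 2683 × 100 = 81.4014
Paasche component (current-period weights):
ΣP(2007)Q(2007) = 1×261 + 3×105 + 24×84 + 8×16 = 261 + 315 + 2016 + 128 = 2720
ΣP(2007)Q(2001) = 1×328 + 3×119 + 24×104 + 8×21 = 328 + 357 + 2496 + 168 = 3349
P = 2720 / 3349 × 100 = 81.2183
Fisher = √(L × P) = √(81.4014 × 81.2183) = 81.3098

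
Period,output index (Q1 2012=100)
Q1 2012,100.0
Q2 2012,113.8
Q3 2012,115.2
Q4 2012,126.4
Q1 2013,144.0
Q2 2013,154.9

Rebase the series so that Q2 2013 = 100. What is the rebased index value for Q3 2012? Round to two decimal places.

74.37

Rebased(Q3 2012) = 115.2 / 154.9 × 100 = 74.3706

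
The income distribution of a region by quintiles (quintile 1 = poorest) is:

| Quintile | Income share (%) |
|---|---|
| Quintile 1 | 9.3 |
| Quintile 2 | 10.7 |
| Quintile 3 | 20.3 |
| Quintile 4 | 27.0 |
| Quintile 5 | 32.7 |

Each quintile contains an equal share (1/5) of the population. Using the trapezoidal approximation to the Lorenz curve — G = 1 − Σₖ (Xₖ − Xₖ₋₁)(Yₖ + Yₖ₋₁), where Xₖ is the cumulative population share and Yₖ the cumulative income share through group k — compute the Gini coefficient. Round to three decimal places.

Cumulative income shares Yₖ: 0.0930, 0.2000, 0.4030, 0.6730, 1.0000
Σ (Xₖ−Xₖ₋₁)(Yₖ+Yₖ₋₁) = (1/5)(0.0930+0.0000) + (1/5)(0.2000+0.0930) + (1/5)(0.4030+0.2000) + (1/5)(0.6730+0.4030) + (1/5)(1.0000+0.6730)
  = 0.0186 + 0.0586 + 0.1206 + 0.2152 + 0.3346 = 0.7476
G = 1 − 0.7476 = 0.2524

0.252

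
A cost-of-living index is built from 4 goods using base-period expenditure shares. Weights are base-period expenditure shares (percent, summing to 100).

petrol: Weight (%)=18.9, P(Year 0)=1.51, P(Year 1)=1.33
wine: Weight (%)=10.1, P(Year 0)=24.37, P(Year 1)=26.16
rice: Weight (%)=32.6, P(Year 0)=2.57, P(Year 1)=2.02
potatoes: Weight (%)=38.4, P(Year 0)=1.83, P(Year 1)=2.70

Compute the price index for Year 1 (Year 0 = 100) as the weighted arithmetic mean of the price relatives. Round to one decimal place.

109.8

petrol: 18.9 × (1.33/1.51) = 18.9 × 0.880795 = 16.6470
wine: 10.1 × (26.16/24.37) = 10.1 × 1.073451 = 10.8419
rice: 32.6 × (2.02/2.57) = 32.6 × 0.785992 = 25.6233
potatoes: 38.4 × (2.70/1.83) = 38.4 × 1.475410 = 56.6557
Index = Σ wᵢ·(p₁ᵢ/p₀ᵢ) = 16.6470 + 10.8419 + 25.6233 + 56.6557 = 109.7680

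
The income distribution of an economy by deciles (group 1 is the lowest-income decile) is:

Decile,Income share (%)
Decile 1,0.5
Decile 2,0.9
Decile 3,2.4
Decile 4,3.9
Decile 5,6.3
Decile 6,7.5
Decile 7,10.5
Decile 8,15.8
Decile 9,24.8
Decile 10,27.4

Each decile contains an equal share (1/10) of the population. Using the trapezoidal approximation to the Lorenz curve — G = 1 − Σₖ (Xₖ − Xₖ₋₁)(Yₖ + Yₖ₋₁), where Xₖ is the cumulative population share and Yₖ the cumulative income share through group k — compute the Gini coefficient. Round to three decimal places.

Cumulative income shares Yₖ: 0.0050, 0.0140, 0.0380, 0.0770, 0.1400, 0.2150, 0.3200, 0.4780, 0.7260, 1.0000
Σ (Xₖ−Xₖ₋₁)(Yₖ+Yₖ₋₁) = (1/10)(0.0050+0.0000) + (1/10)(0.0140+0.0050) + (1/10)(0.0380+0.0140) + (1/10)(0.0770+0.0380) + (1/10)(0.1400+0.0770) + (1/10)(0.2150+0.1400) + (1/10)(0.3200+0.2150) + (1/10)(0.4780+0.3200) + (1/10)(0.7260+0.4780) + (1/10)(1.0000+0.7260)
  = 0.0005 + 0.0019 + 0.0052 + 0.0115 + 0.0217 + 0.0355 + 0.0535 + 0.0798 + 0.1204 + 0.1726 = 0.5026
G = 1 − 0.5026 = 0.4974

0.497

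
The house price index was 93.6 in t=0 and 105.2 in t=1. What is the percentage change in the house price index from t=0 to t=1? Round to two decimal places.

Change = (105.2 − 93.6) / 93.6 × 100
       = 11.6 / 93.6 × 100 = 12.3932%

12.39%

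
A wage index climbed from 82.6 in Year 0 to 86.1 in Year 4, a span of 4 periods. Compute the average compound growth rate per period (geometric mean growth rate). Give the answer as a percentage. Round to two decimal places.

Growth factor = (86.1/82.6)^(1/4) = (1.042373)^(1/4) = 1.010429
Growth rate = 1.010429 − 1 = 0.010429 = 1.0429%

1.04%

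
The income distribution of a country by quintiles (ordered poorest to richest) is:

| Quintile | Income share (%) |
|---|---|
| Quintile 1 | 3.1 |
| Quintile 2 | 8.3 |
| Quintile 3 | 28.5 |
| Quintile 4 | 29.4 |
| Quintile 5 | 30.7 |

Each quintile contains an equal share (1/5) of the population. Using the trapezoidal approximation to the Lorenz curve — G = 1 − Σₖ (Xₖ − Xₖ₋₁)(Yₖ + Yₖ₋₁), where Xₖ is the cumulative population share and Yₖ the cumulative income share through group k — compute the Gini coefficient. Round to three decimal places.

0.305

Cumulative income shares Yₖ: 0.0310, 0.1140, 0.3990, 0.6930, 1.0000
Σ (Xₖ−Xₖ₋₁)(Yₖ+Yₖ₋₁) = (1/5)(0.0310+0.0000) + (1/5)(0.1140+0.0310) + (1/5)(0.3990+0.1140) + (1/5)(0.6930+0.3990) + (1/5)(1.0000+0.6930)
  = 0.0062 + 0.0290 + 0.1026 + 0.2184 + 0.3386 = 0.6948
G = 1 − 0.6948 = 0.3052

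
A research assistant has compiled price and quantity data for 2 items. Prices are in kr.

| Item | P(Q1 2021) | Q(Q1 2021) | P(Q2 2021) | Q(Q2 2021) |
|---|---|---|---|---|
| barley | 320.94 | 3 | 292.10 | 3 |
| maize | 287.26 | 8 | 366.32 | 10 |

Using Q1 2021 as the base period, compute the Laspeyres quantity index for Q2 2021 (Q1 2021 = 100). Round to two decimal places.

117.62

Laspeyres quantity index uses base-period prices as weights.
ΣP(Q1 2021)·Q(Q2 2021) = 320.94×3 + 287.26×10 = 962.82 + 2872.6 = 3835.42
ΣP(Q1 2021)·Q(Q1 2021) = 320.94×3 + 287.26×8 = 962.82 + 2298.08 = 3260.9
Index = 3835.42 / 3260.9 × 100 = 117.6184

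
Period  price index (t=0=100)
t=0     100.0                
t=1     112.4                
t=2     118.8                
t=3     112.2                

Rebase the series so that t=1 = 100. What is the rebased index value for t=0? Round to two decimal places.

88.97

Rebased(t=0) = 100.0 / 112.4 × 100 = 88.9680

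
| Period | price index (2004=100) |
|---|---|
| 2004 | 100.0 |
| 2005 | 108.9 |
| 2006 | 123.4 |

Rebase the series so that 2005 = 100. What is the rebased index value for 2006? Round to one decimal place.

Rebased(2006) = 123.4 / 108.9 × 100 = 113.3150

113.3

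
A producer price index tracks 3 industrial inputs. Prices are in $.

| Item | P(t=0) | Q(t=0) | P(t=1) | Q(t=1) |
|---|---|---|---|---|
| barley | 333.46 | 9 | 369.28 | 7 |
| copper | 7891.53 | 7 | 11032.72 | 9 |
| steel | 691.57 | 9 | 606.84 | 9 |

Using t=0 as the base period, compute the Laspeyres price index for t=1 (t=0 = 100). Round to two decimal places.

133.43

Laspeyres price index uses base-period quantities as weights.
ΣP(t=1)·Q(t=0) = 369.28×9 + 11032.72×7 + 606.84×9 = 3323.52 + 77229.04 + 5461.56 = 86014.12
ΣP(t=0)·Q(t=0) = 333.46×9 + 7891.53×7 + 691.57×9 = 3001.14 + 55240.71 + 6224.13 = 64465.98
Index = 86014.12 / 64465.98 × 100 = 133.4256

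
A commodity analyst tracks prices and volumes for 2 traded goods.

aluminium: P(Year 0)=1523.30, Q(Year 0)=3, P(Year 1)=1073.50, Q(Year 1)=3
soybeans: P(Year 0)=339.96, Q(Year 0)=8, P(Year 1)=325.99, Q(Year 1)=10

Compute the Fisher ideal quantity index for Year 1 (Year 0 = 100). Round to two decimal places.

110.25

Laspeyres component (base-period weights):
ΣP(Year 0)Q(Year 1) = 1523.30×3 + 339.96×10 = 4569.9 + 3399.6 = 7969.5
ΣP(Year 0)Q(Year 0) = 1523.30×3 + 339.96×8 = 4569.9 + 2719.68 = 7289.58
L = 7969.5 / 7289.58 × 100 = 109.3273
Paasche component (current-period weights):
ΣP(Year 1)Q(Year 1) = 1073.50×3 + 325.99×10 = 3220.5 + 3259.9 = 6480.4
ΣP(Year 1)Q(Year 0) = 1073.50×3 + 325.99×8 = 3220.5 + 2607.92 = 5828.42
P = 6480.4 / 5828.42 × 100 = 111.1862
Fisher = √(L × P) = √(109.3273 × 111.1862) = 110.2528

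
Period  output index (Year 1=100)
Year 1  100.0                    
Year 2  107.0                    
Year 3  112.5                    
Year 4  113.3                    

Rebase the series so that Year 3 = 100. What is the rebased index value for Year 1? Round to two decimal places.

88.89

Rebased(Year 1) = 100.0 / 112.5 × 100 = 88.8889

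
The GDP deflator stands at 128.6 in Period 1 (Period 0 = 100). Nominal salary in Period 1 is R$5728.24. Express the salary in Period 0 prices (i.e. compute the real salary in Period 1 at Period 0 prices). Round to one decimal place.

Real = Nominal ÷ (Index/100) = 5728.24 ÷ (128.6/100)
     = 5728.24 ÷ 1.286 = 4454.3079

4454.3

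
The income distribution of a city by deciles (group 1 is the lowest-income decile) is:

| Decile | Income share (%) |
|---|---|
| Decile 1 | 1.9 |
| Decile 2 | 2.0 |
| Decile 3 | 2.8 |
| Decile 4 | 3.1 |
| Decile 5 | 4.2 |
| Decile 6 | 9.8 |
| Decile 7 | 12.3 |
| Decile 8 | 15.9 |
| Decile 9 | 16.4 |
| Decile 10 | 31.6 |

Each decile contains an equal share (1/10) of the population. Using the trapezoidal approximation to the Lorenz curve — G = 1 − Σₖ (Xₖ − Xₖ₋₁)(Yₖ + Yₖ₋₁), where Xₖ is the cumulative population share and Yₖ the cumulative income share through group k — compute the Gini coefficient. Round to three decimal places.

0.467

Cumulative income shares Yₖ: 0.0190, 0.0390, 0.0670, 0.0980, 0.1400, 0.2380, 0.3610, 0.5200, 0.6840, 1.0000
Σ (Xₖ−Xₖ₋₁)(Yₖ+Yₖ₋₁) = (1/10)(0.0190+0.0000) + (1/10)(0.0390+0.0190) + (1/10)(0.0670+0.0390) + (1/10)(0.0980+0.0670) + (1/10)(0.1400+0.0980) + (1/10)(0.2380+0.1400) + (1/10)(0.3610+0.2380) + (1/10)(0.5200+0.3610) + (1/10)(0.6840+0.5200) + (1/10)(1.0000+0.6840)
  = 0.0019 + 0.0058 + 0.0106 + 0.0165 + 0.0238 + 0.0378 + 0.0599 + 0.0881 + 0.1204 + 0.1684 = 0.5332
G = 1 − 0.5332 = 0.4668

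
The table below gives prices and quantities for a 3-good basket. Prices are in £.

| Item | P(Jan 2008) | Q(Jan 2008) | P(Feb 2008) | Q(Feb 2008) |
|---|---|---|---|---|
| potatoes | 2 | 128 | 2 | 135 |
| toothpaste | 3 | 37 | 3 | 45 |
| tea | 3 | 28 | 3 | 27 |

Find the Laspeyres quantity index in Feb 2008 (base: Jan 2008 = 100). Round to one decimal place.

Laspeyres quantity index uses base-period prices as weights.
ΣP(Jan 2008)·Q(Feb 2008) = 2×135 + 3×45 + 3×27 = 270 + 135 + 81 = 486
ΣP(Jan 2008)·Q(Jan 2008) = 2×128 + 3×37 + 3×28 = 256 + 111 + 84 = 451
Index = 486 / 451 × 100 = 107.7605

107.8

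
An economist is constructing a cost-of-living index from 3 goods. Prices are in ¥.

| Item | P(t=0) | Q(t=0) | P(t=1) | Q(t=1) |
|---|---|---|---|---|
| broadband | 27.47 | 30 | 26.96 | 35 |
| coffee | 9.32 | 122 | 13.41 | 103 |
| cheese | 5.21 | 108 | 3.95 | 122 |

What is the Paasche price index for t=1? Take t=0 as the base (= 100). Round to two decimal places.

109.77

Paasche price index uses current-period quantities as weights.
ΣP(t=1)·Q(t=1) = 26.96×35 + 13.41×103 + 3.95×122 = 943.6 + 1381.23 + 481.9 = 2806.73
ΣP(t=0)·Q(t=1) = 27.47×35 + 9.32×103 + 5.21×122 = 961.45 + 959.96 + 635.62 = 2557.03
Index = 2806.73 / 2557.03 × 100 = 109.7652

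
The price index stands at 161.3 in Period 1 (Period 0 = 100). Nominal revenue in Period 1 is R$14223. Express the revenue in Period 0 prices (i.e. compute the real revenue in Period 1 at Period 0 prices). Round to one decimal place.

Real = Nominal ÷ (Index/100) = 14223 ÷ (161.3/100)
     = 14223 ÷ 1.613 = 8817.7309

8817.7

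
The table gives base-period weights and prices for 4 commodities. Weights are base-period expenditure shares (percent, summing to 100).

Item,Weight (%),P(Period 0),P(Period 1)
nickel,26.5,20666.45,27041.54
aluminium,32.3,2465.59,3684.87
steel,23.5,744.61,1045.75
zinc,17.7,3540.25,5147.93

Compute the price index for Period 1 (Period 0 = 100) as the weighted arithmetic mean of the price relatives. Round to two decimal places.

141.69

nickel: 26.5 × (27041.54/20666.45) = 26.5 × 1.308475 = 34.6746
aluminium: 32.3 × (3684.87/2465.59) = 32.3 × 1.494519 = 48.2729
steel: 23.5 × (1045.75/744.61) = 23.5 × 1.404426 = 33.0040
zinc: 17.7 × (5147.93/3540.25) = 17.7 × 1.454115 = 25.7378
Index = Σ wᵢ·(p₁ᵢ/p₀ᵢ) = 34.6746 + 48.2729 + 33.0040 + 25.7378 = 141.6894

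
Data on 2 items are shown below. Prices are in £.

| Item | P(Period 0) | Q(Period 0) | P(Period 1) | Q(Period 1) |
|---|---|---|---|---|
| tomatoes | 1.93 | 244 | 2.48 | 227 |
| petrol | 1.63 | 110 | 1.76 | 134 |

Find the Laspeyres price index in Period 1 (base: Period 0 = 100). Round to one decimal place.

Laspeyres price index uses base-period quantities as weights.
ΣP(Period 1)·Q(Period 0) = 2.48×244 + 1.76×110 = 605.12 + 193.6 = 798.72
ΣP(Period 0)·Q(Period 0) = 1.93×244 + 1.63×110 = 470.92 + 179.3 = 650.22
Index = 798.72 / 650.22 × 100 = 122.8384

122.8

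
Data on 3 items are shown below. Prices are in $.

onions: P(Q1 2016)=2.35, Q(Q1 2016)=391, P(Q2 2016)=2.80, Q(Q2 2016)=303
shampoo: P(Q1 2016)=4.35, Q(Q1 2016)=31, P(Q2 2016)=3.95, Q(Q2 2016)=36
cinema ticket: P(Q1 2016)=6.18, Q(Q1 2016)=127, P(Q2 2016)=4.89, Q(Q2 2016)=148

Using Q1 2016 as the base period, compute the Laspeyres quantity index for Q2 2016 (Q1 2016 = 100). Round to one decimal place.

97.0

Laspeyres quantity index uses base-period prices as weights.
ΣP(Q1 2016)·Q(Q2 2016) = 2.35×303 + 4.35×36 + 6.18×148 = 712.05 + 156.6 + 914.64 = 1783.29
ΣP(Q1 2016)·Q(Q1 2016) = 2.35×391 + 4.35×31 + 6.18×127 = 918.85 + 134.85 + 784.86 = 1838.56
Index = 1783.29 / 1838.56 × 100 = 96.9938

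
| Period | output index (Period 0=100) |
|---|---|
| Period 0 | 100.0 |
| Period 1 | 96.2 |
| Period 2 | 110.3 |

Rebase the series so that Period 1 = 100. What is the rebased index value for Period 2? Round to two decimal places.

114.66

Rebased(Period 2) = 110.3 / 96.2 × 100 = 114.6570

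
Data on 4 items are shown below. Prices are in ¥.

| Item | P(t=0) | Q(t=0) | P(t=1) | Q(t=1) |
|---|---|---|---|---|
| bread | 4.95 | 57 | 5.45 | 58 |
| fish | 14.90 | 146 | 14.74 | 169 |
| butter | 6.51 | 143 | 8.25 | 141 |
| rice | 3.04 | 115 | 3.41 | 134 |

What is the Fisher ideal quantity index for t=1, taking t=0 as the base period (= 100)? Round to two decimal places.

110.12

Laspeyres component (base-period weights):
ΣP(t=0)Q(t=1) = 4.95×58 + 14.90×169 + 6.51×141 + 3.04×134 = 287.1 + 2518.1 + 917.91 + 407.36 = 4130.47
ΣP(t=0)Q(t=0) = 4.95×57 + 14.90×146 + 6.51×143 + 3.04×115 = 282.15 + 2175.4 + 930.93 + 349.6 = 3738.08
L = 4130.47 / 3738.08 × 100 = 110.4971
Paasche component (current-period weights):
ΣP(t=1)Q(t=1) = 5.45×58 + 14.74×169 + 8.25×141 + 3.41×134 = 316.1 + 2491.06 + 1163.25 + 456.94 = 4427.35
ΣP(t=1)Q(t=0) = 5.45×57 + 14.74×146 + 8.25×143 + 3.41×115 = 310.65 + 2152.04 + 1179.75 + 392.15 = 4034.59
P = 4427.35 / 4034.59 × 100 = 109.7348
Fisher = √(L × P) = √(110.4971 × 109.7348) = 110.1153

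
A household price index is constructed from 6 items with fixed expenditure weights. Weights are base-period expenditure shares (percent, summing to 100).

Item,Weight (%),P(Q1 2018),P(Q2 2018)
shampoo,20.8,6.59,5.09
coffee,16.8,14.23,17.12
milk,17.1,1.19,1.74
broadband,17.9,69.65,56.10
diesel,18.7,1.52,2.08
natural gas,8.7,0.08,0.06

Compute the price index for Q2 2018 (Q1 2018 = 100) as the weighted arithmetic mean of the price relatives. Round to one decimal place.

shampoo: 20.8 × (5.09/6.59) = 20.8 × 0.772382 = 16.0656
coffee: 16.8 × (17.12/14.23) = 16.8 × 1.203092 = 20.2119
milk: 17.1 × (1.74/1.19) = 17.1 × 1.462185 = 25.0034
broadband: 17.9 × (56.10/69.65) = 17.9 × 0.805456 = 14.4177
diesel: 18.7 × (2.08/1.52) = 18.7 × 1.368421 = 25.5895
natural gas: 8.7 × (0.06/0.08) = 8.7 × 0.750000 = 6.5250
Index = Σ wᵢ·(p₁ᵢ/p₀ᵢ) = 16.0656 + 20.2119 + 25.0034 + 14.4177 + 25.5895 + 6.5250 = 107.8130

107.8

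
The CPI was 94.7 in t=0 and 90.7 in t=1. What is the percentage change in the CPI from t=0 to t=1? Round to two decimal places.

Change = (90.7 − 94.7) / 94.7 × 100
       = -4.0 / 94.7 × 100 = -4.2239%

-4.22%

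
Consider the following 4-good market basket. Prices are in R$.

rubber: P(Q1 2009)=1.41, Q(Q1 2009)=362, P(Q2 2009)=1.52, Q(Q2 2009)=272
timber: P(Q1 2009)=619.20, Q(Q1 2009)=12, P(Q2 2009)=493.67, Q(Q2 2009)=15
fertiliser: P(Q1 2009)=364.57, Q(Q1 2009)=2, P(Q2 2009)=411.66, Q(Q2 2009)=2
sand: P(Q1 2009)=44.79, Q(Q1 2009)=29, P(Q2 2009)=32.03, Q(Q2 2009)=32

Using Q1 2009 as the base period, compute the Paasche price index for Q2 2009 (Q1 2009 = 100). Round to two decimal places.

81.69

Paasche price index uses current-period quantities as weights.
ΣP(Q2 2009)·Q(Q2 2009) = 1.52×272 + 493.67×15 + 411.66×2 + 32.03×32 = 413.44 + 7405.05 + 823.32 + 1024.96 = 9666.77
ΣP(Q1 2009)·Q(Q2 2009) = 1.41×272 + 619.20×15 + 364.57×2 + 44.79×32 = 383.52 + 9288 + 729.14 + 1433.28 = 11833.94
Index = 9666.77 / 11833.94 × 100 = 81.6868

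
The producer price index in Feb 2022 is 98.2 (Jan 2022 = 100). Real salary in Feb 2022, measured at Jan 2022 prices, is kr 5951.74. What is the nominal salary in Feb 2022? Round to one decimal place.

5844.6

Nominal = Real × (Index/100) = 5951.74 × (98.2/100)
        = 5951.74 × 0.982 = 5844.6087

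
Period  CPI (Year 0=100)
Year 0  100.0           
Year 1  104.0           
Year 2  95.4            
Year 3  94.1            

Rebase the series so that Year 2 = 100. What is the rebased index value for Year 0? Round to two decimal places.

104.82

Rebased(Year 0) = 100.0 / 95.4 × 100 = 104.8218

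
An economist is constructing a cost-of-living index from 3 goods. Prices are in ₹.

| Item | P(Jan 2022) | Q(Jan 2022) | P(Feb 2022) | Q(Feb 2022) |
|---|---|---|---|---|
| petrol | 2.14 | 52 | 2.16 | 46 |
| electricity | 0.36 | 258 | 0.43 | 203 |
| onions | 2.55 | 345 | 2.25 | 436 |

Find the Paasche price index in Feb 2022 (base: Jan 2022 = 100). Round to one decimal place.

Paasche price index uses current-period quantities as weights.
ΣP(Feb 2022)·Q(Feb 2022) = 2.16×46 + 0.43×203 + 2.25×436 = 99.36 + 87.29 + 981 = 1167.65
ΣP(Jan 2022)·Q(Feb 2022) = 2.14×46 + 0.36×203 + 2.55×436 = 98.44 + 73.08 + 1111.8 = 1283.32
Index = 1167.65 / 1283.32 × 100 = 90.9867

91.0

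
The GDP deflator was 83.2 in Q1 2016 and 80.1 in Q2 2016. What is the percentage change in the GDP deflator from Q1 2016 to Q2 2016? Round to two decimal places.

-3.73%

Change = (80.1 − 83.2) / 83.2 × 100
       = -3.1 / 83.2 × 100 = -3.7260%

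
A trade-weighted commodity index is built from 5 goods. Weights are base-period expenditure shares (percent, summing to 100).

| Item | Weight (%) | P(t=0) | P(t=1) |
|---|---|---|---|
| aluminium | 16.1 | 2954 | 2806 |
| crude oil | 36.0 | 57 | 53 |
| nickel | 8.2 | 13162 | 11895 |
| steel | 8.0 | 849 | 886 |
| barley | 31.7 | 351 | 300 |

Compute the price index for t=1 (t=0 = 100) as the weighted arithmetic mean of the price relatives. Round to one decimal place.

91.6

aluminium: 16.1 × (2806/2954) = 16.1 × 0.949898 = 15.2934
crude oil: 36.0 × (53/57) = 36.0 × 0.929825 = 33.4737
nickel: 8.2 × (11895/13162) = 8.2 × 0.903738 = 7.4107
steel: 8.0 × (886/849) = 8.0 × 1.043581 = 8.3486
barley: 31.7 × (300/351) = 31.7 × 0.854701 = 27.0940
Index = Σ wᵢ·(p₁ᵢ/p₀ᵢ) = 15.2934 + 33.4737 + 7.4107 + 8.3486 + 27.0940 = 91.6204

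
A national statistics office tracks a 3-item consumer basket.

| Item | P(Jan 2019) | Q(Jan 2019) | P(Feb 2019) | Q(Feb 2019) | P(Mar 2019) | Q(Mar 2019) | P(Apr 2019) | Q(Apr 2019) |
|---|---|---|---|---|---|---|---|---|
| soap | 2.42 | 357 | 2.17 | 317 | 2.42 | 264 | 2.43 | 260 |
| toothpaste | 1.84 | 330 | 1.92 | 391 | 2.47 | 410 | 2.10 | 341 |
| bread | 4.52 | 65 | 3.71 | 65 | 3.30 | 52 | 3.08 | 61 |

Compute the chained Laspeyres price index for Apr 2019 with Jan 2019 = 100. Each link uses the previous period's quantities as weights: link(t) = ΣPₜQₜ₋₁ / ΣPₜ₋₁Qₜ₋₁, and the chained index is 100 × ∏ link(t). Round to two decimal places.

Link Jan 2019→Feb 2019:
ΣP(Feb 2019)Q(Jan 2019) = 2.17×357 + 1.92×330 + 3.71×65 = 774.69 + 633.6 + 241.15 = 1649.44
ΣP(Jan 2019)Q(Jan 2019) = 2.42×357 + 1.84×330 + 4.52×65 = 863.94 + 607.2 + 293.8 = 1764.94
link = 1649.44/1764.94 = 0.934559
Link Feb 2019→Mar 2019:
ΣP(Mar 2019)Q(Feb 2019) = 2.42×317 + 2.47×391 + 3.30×65 = 767.14 + 965.77 + 214.5 = 1947.41
ΣP(Feb 2019)Q(Feb 2019) = 2.17×317 + 1.92×391 + 3.71×65 = 687.89 + 750.72 + 241.15 = 1679.76
link = 1947.41/1679.76 = 1.159338
Link Mar 2019→Apr 2019:
ΣP(Apr 2019)Q(Mar 2019) = 2.43×264 + 2.10×410 + 3.08×52 = 641.52 + 861 + 160.16 = 1662.68
ΣP(Mar 2019)Q(Mar 2019) = 2.42×264 + 2.47×410 + 3.30×52 = 638.88 + 1012.7 + 171.6 = 1823.18
link = 1662.68/1823.18 = 0.911967
Chained index = 100 × 0.934559 × 1.159338 × 0.911967 = 98.8089

98.81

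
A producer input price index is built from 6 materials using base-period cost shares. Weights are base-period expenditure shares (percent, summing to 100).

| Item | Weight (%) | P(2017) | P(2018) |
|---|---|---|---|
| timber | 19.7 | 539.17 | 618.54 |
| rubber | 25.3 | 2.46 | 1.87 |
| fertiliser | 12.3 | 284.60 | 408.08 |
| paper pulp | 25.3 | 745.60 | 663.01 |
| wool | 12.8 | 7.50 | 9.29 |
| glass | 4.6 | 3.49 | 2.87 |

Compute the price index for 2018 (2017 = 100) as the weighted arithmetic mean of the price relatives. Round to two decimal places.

timber: 19.7 × (618.54/539.17) = 19.7 × 1.147208 = 22.6000
rubber: 25.3 × (1.87/2.46) = 25.3 × 0.760163 = 19.2321
fertiliser: 12.3 × (408.08/284.60) = 12.3 × 1.433872 = 17.6366
paper pulp: 25.3 × (663.01/745.60) = 25.3 × 0.889230 = 22.4975
wool: 12.8 × (9.29/7.50) = 12.8 × 1.238667 = 15.8549
glass: 4.6 × (2.87/3.49) = 4.6 × 0.822350 = 3.7828
Index = Σ wᵢ·(p₁ᵢ/p₀ᵢ) = 22.6000 + 19.2321 + 17.6366 + 22.4975 + 15.8549 + 3.7828 = 101.6040

101.60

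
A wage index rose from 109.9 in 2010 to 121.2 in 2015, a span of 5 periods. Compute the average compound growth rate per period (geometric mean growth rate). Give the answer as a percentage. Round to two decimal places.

Growth factor = (121.2/109.9)^(1/5) = (1.102821)^(1/5) = 1.019767
Growth rate = 1.019767 − 1 = 0.019767 = 1.9767%

1.98%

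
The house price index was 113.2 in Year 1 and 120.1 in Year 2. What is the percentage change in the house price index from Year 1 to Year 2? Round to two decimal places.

Change = (120.1 − 113.2) / 113.2 × 100
       = 6.9 / 113.2 × 100 = 6.0954%

6.10%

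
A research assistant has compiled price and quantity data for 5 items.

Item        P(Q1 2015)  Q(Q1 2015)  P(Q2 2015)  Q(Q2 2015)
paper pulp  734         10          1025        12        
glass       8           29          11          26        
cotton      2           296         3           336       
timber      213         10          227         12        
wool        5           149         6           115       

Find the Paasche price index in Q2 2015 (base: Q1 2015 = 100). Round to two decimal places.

132.68

Paasche price index uses current-period quantities as weights.
ΣP(Q2 2015)·Q(Q2 2015) = 1025×12 + 11×26 + 3×336 + 227×12 + 6×115 = 12300 + 286 + 1008 + 2724 + 690 = 17008
ΣP(Q1 2015)·Q(Q2 2015) = 734×12 + 8×26 + 2×336 + 213×12 + 5×115 = 8808 + 208 + 672 + 2556 + 575 = 12819
Index = 17008 / 12819 × 100 = 132.6781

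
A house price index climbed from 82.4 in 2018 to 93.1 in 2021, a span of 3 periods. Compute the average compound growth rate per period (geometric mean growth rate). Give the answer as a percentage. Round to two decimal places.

Growth factor = (93.1/82.4)^(1/3) = (1.129854)^(1/3) = 1.041536
Growth rate = 1.041536 − 1 = 0.041536 = 4.1536%

4.15%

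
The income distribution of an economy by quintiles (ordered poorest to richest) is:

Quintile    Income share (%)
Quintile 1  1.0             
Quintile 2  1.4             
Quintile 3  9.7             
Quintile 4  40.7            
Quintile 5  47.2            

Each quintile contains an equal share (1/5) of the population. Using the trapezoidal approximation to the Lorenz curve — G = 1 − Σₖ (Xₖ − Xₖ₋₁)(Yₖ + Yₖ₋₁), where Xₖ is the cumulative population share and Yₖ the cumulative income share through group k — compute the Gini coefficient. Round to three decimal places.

Cumulative income shares Yₖ: 0.0100, 0.0240, 0.1210, 0.5280, 1.0000
Σ (Xₖ−Xₖ₋₁)(Yₖ+Yₖ₋₁) = (1/5)(0.0100+0.0000) + (1/5)(0.0240+0.0100) + (1/5)(0.1210+0.0240) + (1/5)(0.5280+0.1210) + (1/5)(1.0000+0.5280)
  = 0.0020 + 0.0068 + 0.0290 + 0.1298 + 0.3056 = 0.4732
G = 1 − 0.4732 = 0.5268

0.527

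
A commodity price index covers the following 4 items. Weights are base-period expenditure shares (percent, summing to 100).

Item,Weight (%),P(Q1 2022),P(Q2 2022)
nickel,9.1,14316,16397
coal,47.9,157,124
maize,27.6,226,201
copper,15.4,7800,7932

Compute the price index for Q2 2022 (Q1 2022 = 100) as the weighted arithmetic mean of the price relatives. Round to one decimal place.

nickel: 9.1 × (16397/14316) = 9.1 × 1.145362 = 10.4228
coal: 47.9 × (124/157) = 47.9 × 0.789809 = 37.8318
maize: 27.6 × (201/226) = 27.6 × 0.889381 = 24.5469
copper: 15.4 × (7932/7800) = 15.4 × 1.016923 = 15.6606
Index = Σ wᵢ·(p₁ᵢ/p₀ᵢ) = 10.4228 + 37.8318 + 24.5469 + 15.6606 = 88.4622

88.5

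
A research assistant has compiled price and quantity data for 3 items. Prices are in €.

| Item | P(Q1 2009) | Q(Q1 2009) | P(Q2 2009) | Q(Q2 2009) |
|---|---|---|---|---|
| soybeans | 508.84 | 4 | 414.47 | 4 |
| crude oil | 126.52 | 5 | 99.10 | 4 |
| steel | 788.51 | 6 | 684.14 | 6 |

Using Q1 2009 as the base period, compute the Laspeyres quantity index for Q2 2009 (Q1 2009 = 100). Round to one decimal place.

98.3

Laspeyres quantity index uses base-period prices as weights.
ΣP(Q1 2009)·Q(Q2 2009) = 508.84×4 + 126.52×4 + 788.51×6 = 2035.36 + 506.08 + 4731.06 = 7272.5
ΣP(Q1 2009)·Q(Q1 2009) = 508.84×4 + 126.52×5 + 788.51×6 = 2035.36 + 632.6 + 4731.06 = 7399.02
Index = 7272.5 / 7399.02 × 100 = 98.2900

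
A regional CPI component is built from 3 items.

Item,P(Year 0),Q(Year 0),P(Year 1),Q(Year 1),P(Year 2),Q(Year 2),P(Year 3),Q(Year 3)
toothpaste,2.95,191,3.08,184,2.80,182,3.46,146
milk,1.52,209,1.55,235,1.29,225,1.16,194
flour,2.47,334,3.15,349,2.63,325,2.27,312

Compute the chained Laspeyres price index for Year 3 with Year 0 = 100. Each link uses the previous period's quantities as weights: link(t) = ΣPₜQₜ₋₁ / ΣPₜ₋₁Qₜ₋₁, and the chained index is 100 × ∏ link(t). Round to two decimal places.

Link Year 0→Year 1:
ΣP(Year 1)Q(Year 0) = 3.08×191 + 1.55×209 + 3.15×334 = 588.28 + 323.95 + 1052.1 = 1964.33
ΣP(Year 0)Q(Year 0) = 2.95×191 + 1.52×209 + 2.47×334 = 563.45 + 317.68 + 824.98 = 1706.11
link = 1964.33/1706.11 = 1.151350
Link Year 1→Year 2:
ΣP(Year 2)Q(Year 1) = 2.80×184 + 1.29×235 + 2.63×349 = 515.2 + 303.15 + 917.87 = 1736.22
ΣP(Year 1)Q(Year 1) = 3.08×184 + 1.55×235 + 3.15×349 = 566.72 + 364.25 + 1099.35 = 2030.32
link = 1736.22/2030.32 = 0.855146
Link Year 2→Year 3:
ΣP(Year 3)Q(Year 2) = 3.46×182 + 1.16×225 + 2.27×325 = 629.72 + 261 + 737.75 = 1628.47
ΣP(Year 2)Q(Year 2) = 2.80×182 + 1.29×225 + 2.63×325 = 509.6 + 290.25 + 854.75 = 1654.6
link = 1628.47/1654.6 = 0.984208
Chained index = 100 × 1.151350 × 0.855146 × 0.984208 = 96.9024

96.90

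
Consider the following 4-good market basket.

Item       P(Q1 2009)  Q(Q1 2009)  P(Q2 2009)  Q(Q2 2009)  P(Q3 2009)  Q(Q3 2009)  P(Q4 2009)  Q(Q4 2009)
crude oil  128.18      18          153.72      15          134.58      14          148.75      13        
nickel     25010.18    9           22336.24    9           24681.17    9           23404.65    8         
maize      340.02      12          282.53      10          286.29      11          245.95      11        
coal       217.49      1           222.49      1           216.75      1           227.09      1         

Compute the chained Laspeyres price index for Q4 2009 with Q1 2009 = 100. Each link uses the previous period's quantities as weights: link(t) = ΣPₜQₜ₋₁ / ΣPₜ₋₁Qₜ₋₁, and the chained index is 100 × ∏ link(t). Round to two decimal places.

93.48

Link Q1 2009→Q2 2009:
ΣP(Q2 2009)Q(Q1 2009) = 153.72×18 + 22336.24×9 + 282.53×12 + 222.49×1 = 2766.96 + 201026.16 + 3390.36 + 222.49 = 207405.97
ΣP(Q1 2009)Q(Q1 2009) = 128.18×18 + 25010.18×9 + 340.02×12 + 217.49×1 = 2307.24 + 225091.62 + 4080.24 + 217.49 = 231696.59
link = 207405.97/231696.59 = 0.895162
Link Q2 2009→Q3 2009:
ΣP(Q3 2009)Q(Q2 2009) = 134.58×15 + 24681.17×9 + 286.29×10 + 216.75×1 = 2018.7 + 222130.53 + 2862.9 + 216.75 = 227228.88
ΣP(Q2 2009)Q(Q2 2009) = 153.72×15 + 22336.24×9 + 282.53×10 + 222.49×1 = 2305.8 + 201026.16 + 2825.3 + 222.49 = 206379.75
link = 227228.88/206379.75 = 1.101023
Link Q3 2009→Q4 2009:
ΣP(Q4 2009)Q(Q3 2009) = 148.75×14 + 23404.65×9 + 245.95×11 + 227.09×1 = 2082.5 + 210641.85 + 2705.45 + 227.09 = 215656.89
ΣP(Q3 2009)Q(Q3 2009) = 134.58×14 + 24681.17×9 + 286.29×11 + 216.75×1 = 1884.12 + 222130.53 + 3149.19 + 216.75 = 227380.59
link = 215656.89/227380.59 = 0.948440
Chained index = 100 × 0.895162 × 1.101023 × 0.948440 = 93.4777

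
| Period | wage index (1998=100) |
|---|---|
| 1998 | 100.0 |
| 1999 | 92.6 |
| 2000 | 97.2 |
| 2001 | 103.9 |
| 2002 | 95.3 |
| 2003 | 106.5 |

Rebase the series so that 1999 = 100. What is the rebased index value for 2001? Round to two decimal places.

Rebased(2001) = 103.9 / 92.6 × 100 = 112.2030

112.20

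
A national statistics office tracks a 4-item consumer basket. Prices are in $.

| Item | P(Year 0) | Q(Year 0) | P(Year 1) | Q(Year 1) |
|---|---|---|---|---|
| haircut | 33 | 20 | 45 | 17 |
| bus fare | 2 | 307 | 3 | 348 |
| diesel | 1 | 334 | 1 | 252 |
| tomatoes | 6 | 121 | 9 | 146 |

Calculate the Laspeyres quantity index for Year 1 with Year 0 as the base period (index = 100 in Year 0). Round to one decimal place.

Laspeyres quantity index uses base-period prices as weights.
ΣP(Year 0)·Q(Year 1) = 33×17 + 2×348 + 1×252 + 6×146 = 561 + 696 + 252 + 876 = 2385
ΣP(Year 0)·Q(Year 0) = 33×20 + 2×307 + 1×334 + 6×121 = 660 + 614 + 334 + 726 = 2334
Index = 2385 / 2334 × 100 = 102.1851

102.2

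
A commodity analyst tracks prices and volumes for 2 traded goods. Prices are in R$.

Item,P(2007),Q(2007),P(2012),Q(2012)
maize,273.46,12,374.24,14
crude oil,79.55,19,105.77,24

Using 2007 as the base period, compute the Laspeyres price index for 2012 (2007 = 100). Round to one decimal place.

Laspeyres price index uses base-period quantities as weights.
ΣP(2012)·Q(2007) = 374.24×12 + 105.77×19 = 4490.88 + 2009.63 = 6500.51
ΣP(2007)·Q(2007) = 273.46×12 + 79.55×19 = 3281.52 + 1511.45 = 4792.97
Index = 6500.51 / 4792.97 × 100 = 135.6259

135.6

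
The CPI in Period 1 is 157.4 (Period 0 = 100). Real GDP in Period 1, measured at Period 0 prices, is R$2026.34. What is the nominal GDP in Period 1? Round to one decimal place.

Nominal = Real × (Index/100) = 2026.34 × (157.4/100)
        = 2026.34 × 1.574 = 3189.4592

3189.5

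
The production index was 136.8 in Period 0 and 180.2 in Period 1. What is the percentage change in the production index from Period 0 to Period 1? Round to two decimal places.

31.73%

Change = (180.2 − 136.8) / 136.8 × 100
       = 43.4 / 136.8 × 100 = 31.7251%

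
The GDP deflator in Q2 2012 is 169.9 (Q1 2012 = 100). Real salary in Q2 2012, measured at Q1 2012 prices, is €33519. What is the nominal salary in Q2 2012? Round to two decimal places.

56948.78

Nominal = Real × (Index/100) = 33519 × (169.9/100)
        = 33519 × 1.699 = 56948.7810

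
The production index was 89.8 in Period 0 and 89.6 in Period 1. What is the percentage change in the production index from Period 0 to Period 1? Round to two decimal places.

-0.22%

Change = (89.6 − 89.8) / 89.8 × 100
       = -0.2 / 89.8 × 100 = -0.2227%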